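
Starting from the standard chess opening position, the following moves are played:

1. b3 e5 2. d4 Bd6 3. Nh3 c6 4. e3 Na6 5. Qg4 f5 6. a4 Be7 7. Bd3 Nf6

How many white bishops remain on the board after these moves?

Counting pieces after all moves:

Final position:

  a b c d e f g h
  ─────────────────
8│♜ · ♝ ♛ ♚ · · ♜│8
7│♟ ♟ · ♟ ♝ · ♟ ♟│7
6│♞ · ♟ · · ♞ · ·│6
5│· · · · ♟ ♟ · ·│5
4│♙ · · ♙ · · ♕ ·│4
3│· ♙ · ♗ ♙ · · ♘│3
2│· · ♙ · · ♙ ♙ ♙│2
1│♖ ♘ ♗ · ♔ · · ♖│1
  ─────────────────
  a b c d e f g h


2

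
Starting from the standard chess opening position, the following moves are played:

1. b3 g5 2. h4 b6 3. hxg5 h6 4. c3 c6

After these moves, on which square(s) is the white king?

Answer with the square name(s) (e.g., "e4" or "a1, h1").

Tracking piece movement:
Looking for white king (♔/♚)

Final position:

  a b c d e f g h
  ─────────────────
8│♜ ♞ ♝ ♛ ♚ ♝ ♞ ♜│8
7│♟ · · ♟ ♟ ♟ · ·│7
6│· ♟ ♟ · · · · ♟│6
5│· · · · · · ♙ ·│5
4│· · · · · · · ·│4
3│· ♙ ♙ · · · · ·│3
2│♙ · · ♙ ♙ ♙ ♙ ·│2
1│♖ ♘ ♗ ♕ ♔ ♗ ♘ ♖│1
  ─────────────────
  a b c d e f g h


e1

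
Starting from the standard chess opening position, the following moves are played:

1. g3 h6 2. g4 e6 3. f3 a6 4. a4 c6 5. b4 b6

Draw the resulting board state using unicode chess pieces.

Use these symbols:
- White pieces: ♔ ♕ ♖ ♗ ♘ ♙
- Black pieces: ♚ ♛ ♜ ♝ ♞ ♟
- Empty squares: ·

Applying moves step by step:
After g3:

♜ ♞ ♝ ♛ ♚ ♝ ♞ ♜
♟ ♟ ♟ ♟ ♟ ♟ ♟ ♟
· · · · · · · ·
· · · · · · · ·
· · · · · · · ·
· · · · · · ♙ ·
♙ ♙ ♙ ♙ ♙ ♙ · ♙
♖ ♘ ♗ ♕ ♔ ♗ ♘ ♖


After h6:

♜ ♞ ♝ ♛ ♚ ♝ ♞ ♜
♟ ♟ ♟ ♟ ♟ ♟ ♟ ·
· · · · · · · ♟
· · · · · · · ·
· · · · · · · ·
· · · · · · ♙ ·
♙ ♙ ♙ ♙ ♙ ♙ · ♙
♖ ♘ ♗ ♕ ♔ ♗ ♘ ♖


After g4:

♜ ♞ ♝ ♛ ♚ ♝ ♞ ♜
♟ ♟ ♟ ♟ ♟ ♟ ♟ ·
· · · · · · · ♟
· · · · · · · ·
· · · · · · ♙ ·
· · · · · · · ·
♙ ♙ ♙ ♙ ♙ ♙ · ♙
♖ ♘ ♗ ♕ ♔ ♗ ♘ ♖


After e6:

♜ ♞ ♝ ♛ ♚ ♝ ♞ ♜
♟ ♟ ♟ ♟ · ♟ ♟ ·
· · · · ♟ · · ♟
· · · · · · · ·
· · · · · · ♙ ·
· · · · · · · ·
♙ ♙ ♙ ♙ ♙ ♙ · ♙
♖ ♘ ♗ ♕ ♔ ♗ ♘ ♖


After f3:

♜ ♞ ♝ ♛ ♚ ♝ ♞ ♜
♟ ♟ ♟ ♟ · ♟ ♟ ·
· · · · ♟ · · ♟
· · · · · · · ·
· · · · · · ♙ ·
· · · · · ♙ · ·
♙ ♙ ♙ ♙ ♙ · · ♙
♖ ♘ ♗ ♕ ♔ ♗ ♘ ♖


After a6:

♜ ♞ ♝ ♛ ♚ ♝ ♞ ♜
· ♟ ♟ ♟ · ♟ ♟ ·
♟ · · · ♟ · · ♟
· · · · · · · ·
· · · · · · ♙ ·
· · · · · ♙ · ·
♙ ♙ ♙ ♙ ♙ · · ♙
♖ ♘ ♗ ♕ ♔ ♗ ♘ ♖


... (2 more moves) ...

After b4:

♜ ♞ ♝ ♛ ♚ ♝ ♞ ♜
· ♟ · ♟ · ♟ ♟ ·
♟ · ♟ · ♟ · · ♟
· · · · · · · ·
♙ ♙ · · · · ♙ ·
· · · · · ♙ · ·
· · ♙ ♙ ♙ · · ♙
♖ ♘ ♗ ♕ ♔ ♗ ♘ ♖


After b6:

♜ ♞ ♝ ♛ ♚ ♝ ♞ ♜
· · · ♟ · ♟ ♟ ·
♟ ♟ ♟ · ♟ · · ♟
· · · · · · · ·
♙ ♙ · · · · ♙ ·
· · · · · ♙ · ·
· · ♙ ♙ ♙ · · ♙
♖ ♘ ♗ ♕ ♔ ♗ ♘ ♖



  a b c d e f g h
  ─────────────────
8│♜ ♞ ♝ ♛ ♚ ♝ ♞ ♜│8
7│· · · ♟ · ♟ ♟ ·│7
6│♟ ♟ ♟ · ♟ · · ♟│6
5│· · · · · · · ·│5
4│♙ ♙ · · · · ♙ ·│4
3│· · · · · ♙ · ·│3
2│· · ♙ ♙ ♙ · · ♙│2
1│♖ ♘ ♗ ♕ ♔ ♗ ♘ ♖│1
  ─────────────────
  a b c d e f g h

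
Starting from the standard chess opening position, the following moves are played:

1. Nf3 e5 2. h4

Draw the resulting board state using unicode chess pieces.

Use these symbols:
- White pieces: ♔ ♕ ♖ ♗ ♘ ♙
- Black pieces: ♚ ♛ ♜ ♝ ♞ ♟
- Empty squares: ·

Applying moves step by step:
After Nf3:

♜ ♞ ♝ ♛ ♚ ♝ ♞ ♜
♟ ♟ ♟ ♟ ♟ ♟ ♟ ♟
· · · · · · · ·
· · · · · · · ·
· · · · · · · ·
· · · · · ♘ · ·
♙ ♙ ♙ ♙ ♙ ♙ ♙ ♙
♖ ♘ ♗ ♕ ♔ ♗ · ♖


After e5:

♜ ♞ ♝ ♛ ♚ ♝ ♞ ♜
♟ ♟ ♟ ♟ · ♟ ♟ ♟
· · · · · · · ·
· · · · ♟ · · ·
· · · · · · · ·
· · · · · ♘ · ·
♙ ♙ ♙ ♙ ♙ ♙ ♙ ♙
♖ ♘ ♗ ♕ ♔ ♗ · ♖


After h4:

♜ ♞ ♝ ♛ ♚ ♝ ♞ ♜
♟ ♟ ♟ ♟ · ♟ ♟ ♟
· · · · · · · ·
· · · · ♟ · · ·
· · · · · · · ♙
· · · · · ♘ · ·
♙ ♙ ♙ ♙ ♙ ♙ ♙ ·
♖ ♘ ♗ ♕ ♔ ♗ · ♖



  a b c d e f g h
  ─────────────────
8│♜ ♞ ♝ ♛ ♚ ♝ ♞ ♜│8
7│♟ ♟ ♟ ♟ · ♟ ♟ ♟│7
6│· · · · · · · ·│6
5│· · · · ♟ · · ·│5
4│· · · · · · · ♙│4
3│· · · · · ♘ · ·│3
2│♙ ♙ ♙ ♙ ♙ ♙ ♙ ·│2
1│♖ ♘ ♗ ♕ ♔ ♗ · ♖│1
  ─────────────────
  a b c d e f g h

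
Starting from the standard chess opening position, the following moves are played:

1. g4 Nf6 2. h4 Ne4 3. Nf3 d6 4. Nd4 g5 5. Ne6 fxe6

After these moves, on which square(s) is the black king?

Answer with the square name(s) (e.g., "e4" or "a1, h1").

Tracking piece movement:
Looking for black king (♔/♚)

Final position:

  a b c d e f g h
  ─────────────────
8│♜ ♞ ♝ ♛ ♚ ♝ · ♜│8
7│♟ ♟ ♟ · ♟ · · ♟│7
6│· · · ♟ ♟ · · ·│6
5│· · · · · · ♟ ·│5
4│· · · · ♞ · ♙ ♙│4
3│· · · · · · · ·│3
2│♙ ♙ ♙ ♙ ♙ ♙ · ·│2
1│♖ ♘ ♗ ♕ ♔ ♗ · ♖│1
  ─────────────────
  a b c d e f g h


e8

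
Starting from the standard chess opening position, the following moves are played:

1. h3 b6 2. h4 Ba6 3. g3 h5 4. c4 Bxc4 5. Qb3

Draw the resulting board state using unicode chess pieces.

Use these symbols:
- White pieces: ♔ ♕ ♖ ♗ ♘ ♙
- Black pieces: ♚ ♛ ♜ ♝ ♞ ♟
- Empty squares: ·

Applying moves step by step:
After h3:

♜ ♞ ♝ ♛ ♚ ♝ ♞ ♜
♟ ♟ ♟ ♟ ♟ ♟ ♟ ♟
· · · · · · · ·
· · · · · · · ·
· · · · · · · ·
· · · · · · · ♙
♙ ♙ ♙ ♙ ♙ ♙ ♙ ·
♖ ♘ ♗ ♕ ♔ ♗ ♘ ♖


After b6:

♜ ♞ ♝ ♛ ♚ ♝ ♞ ♜
♟ · ♟ ♟ ♟ ♟ ♟ ♟
· ♟ · · · · · ·
· · · · · · · ·
· · · · · · · ·
· · · · · · · ♙
♙ ♙ ♙ ♙ ♙ ♙ ♙ ·
♖ ♘ ♗ ♕ ♔ ♗ ♘ ♖


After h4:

♜ ♞ ♝ ♛ ♚ ♝ ♞ ♜
♟ · ♟ ♟ ♟ ♟ ♟ ♟
· ♟ · · · · · ·
· · · · · · · ·
· · · · · · · ♙
· · · · · · · ·
♙ ♙ ♙ ♙ ♙ ♙ ♙ ·
♖ ♘ ♗ ♕ ♔ ♗ ♘ ♖


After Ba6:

♜ ♞ · ♛ ♚ ♝ ♞ ♜
♟ · ♟ ♟ ♟ ♟ ♟ ♟
♝ ♟ · · · · · ·
· · · · · · · ·
· · · · · · · ♙
· · · · · · · ·
♙ ♙ ♙ ♙ ♙ ♙ ♙ ·
♖ ♘ ♗ ♕ ♔ ♗ ♘ ♖


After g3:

♜ ♞ · ♛ ♚ ♝ ♞ ♜
♟ · ♟ ♟ ♟ ♟ ♟ ♟
♝ ♟ · · · · · ·
· · · · · · · ·
· · · · · · · ♙
· · · · · · ♙ ·
♙ ♙ ♙ ♙ ♙ ♙ · ·
♖ ♘ ♗ ♕ ♔ ♗ ♘ ♖


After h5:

♜ ♞ · ♛ ♚ ♝ ♞ ♜
♟ · ♟ ♟ ♟ ♟ ♟ ·
♝ ♟ · · · · · ·
· · · · · · · ♟
· · · · · · · ♙
· · · · · · ♙ ·
♙ ♙ ♙ ♙ ♙ ♙ · ·
♖ ♘ ♗ ♕ ♔ ♗ ♘ ♖


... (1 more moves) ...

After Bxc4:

♜ ♞ · ♛ ♚ ♝ ♞ ♜
♟ · ♟ ♟ ♟ ♟ ♟ ·
· ♟ · · · · · ·
· · · · · · · ♟
· · ♝ · · · · ♙
· · · · · · ♙ ·
♙ ♙ · ♙ ♙ ♙ · ·
♖ ♘ ♗ ♕ ♔ ♗ ♘ ♖


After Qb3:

♜ ♞ · ♛ ♚ ♝ ♞ ♜
♟ · ♟ ♟ ♟ ♟ ♟ ·
· ♟ · · · · · ·
· · · · · · · ♟
· · ♝ · · · · ♙
· ♕ · · · · ♙ ·
♙ ♙ · ♙ ♙ ♙ · ·
♖ ♘ ♗ · ♔ ♗ ♘ ♖



  a b c d e f g h
  ─────────────────
8│♜ ♞ · ♛ ♚ ♝ ♞ ♜│8
7│♟ · ♟ ♟ ♟ ♟ ♟ ·│7
6│· ♟ · · · · · ·│6
5│· · · · · · · ♟│5
4│· · ♝ · · · · ♙│4
3│· ♕ · · · · ♙ ·│3
2│♙ ♙ · ♙ ♙ ♙ · ·│2
1│♖ ♘ ♗ · ♔ ♗ ♘ ♖│1
  ─────────────────
  a b c d e f g h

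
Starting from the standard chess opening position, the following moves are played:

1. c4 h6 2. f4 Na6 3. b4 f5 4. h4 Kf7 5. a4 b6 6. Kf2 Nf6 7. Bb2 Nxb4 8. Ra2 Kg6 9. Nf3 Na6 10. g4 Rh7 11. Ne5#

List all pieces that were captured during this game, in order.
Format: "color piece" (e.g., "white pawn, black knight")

Tracking captures:
  Nxb4: captured white pawn

white pawn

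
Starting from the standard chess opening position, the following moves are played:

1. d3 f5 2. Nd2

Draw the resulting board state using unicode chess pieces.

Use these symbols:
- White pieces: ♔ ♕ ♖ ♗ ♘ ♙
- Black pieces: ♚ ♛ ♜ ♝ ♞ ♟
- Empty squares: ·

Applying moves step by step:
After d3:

♜ ♞ ♝ ♛ ♚ ♝ ♞ ♜
♟ ♟ ♟ ♟ ♟ ♟ ♟ ♟
· · · · · · · ·
· · · · · · · ·
· · · · · · · ·
· · · ♙ · · · ·
♙ ♙ ♙ · ♙ ♙ ♙ ♙
♖ ♘ ♗ ♕ ♔ ♗ ♘ ♖


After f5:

♜ ♞ ♝ ♛ ♚ ♝ ♞ ♜
♟ ♟ ♟ ♟ ♟ · ♟ ♟
· · · · · · · ·
· · · · · ♟ · ·
· · · · · · · ·
· · · ♙ · · · ·
♙ ♙ ♙ · ♙ ♙ ♙ ♙
♖ ♘ ♗ ♕ ♔ ♗ ♘ ♖


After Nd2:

♜ ♞ ♝ ♛ ♚ ♝ ♞ ♜
♟ ♟ ♟ ♟ ♟ · ♟ ♟
· · · · · · · ·
· · · · · ♟ · ·
· · · · · · · ·
· · · ♙ · · · ·
♙ ♙ ♙ ♘ ♙ ♙ ♙ ♙
♖ · ♗ ♕ ♔ ♗ ♘ ♖



  a b c d e f g h
  ─────────────────
8│♜ ♞ ♝ ♛ ♚ ♝ ♞ ♜│8
7│♟ ♟ ♟ ♟ ♟ · ♟ ♟│7
6│· · · · · · · ·│6
5│· · · · · ♟ · ·│5
4│· · · · · · · ·│4
3│· · · ♙ · · · ·│3
2│♙ ♙ ♙ ♘ ♙ ♙ ♙ ♙│2
1│♖ · ♗ ♕ ♔ ♗ ♘ ♖│1
  ─────────────────
  a b c d e f g h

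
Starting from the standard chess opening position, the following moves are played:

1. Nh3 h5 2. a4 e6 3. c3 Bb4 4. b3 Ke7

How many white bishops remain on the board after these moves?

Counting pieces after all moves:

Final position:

  a b c d e f g h
  ─────────────────
8│♜ ♞ ♝ ♛ · · ♞ ♜│8
7│♟ ♟ ♟ ♟ ♚ ♟ ♟ ·│7
6│· · · · ♟ · · ·│6
5│· · · · · · · ♟│5
4│♙ ♝ · · · · · ·│4
3│· ♙ ♙ · · · · ♘│3
2│· · · ♙ ♙ ♙ ♙ ♙│2
1│♖ ♘ ♗ ♕ ♔ ♗ · ♖│1
  ─────────────────
  a b c d e f g h


2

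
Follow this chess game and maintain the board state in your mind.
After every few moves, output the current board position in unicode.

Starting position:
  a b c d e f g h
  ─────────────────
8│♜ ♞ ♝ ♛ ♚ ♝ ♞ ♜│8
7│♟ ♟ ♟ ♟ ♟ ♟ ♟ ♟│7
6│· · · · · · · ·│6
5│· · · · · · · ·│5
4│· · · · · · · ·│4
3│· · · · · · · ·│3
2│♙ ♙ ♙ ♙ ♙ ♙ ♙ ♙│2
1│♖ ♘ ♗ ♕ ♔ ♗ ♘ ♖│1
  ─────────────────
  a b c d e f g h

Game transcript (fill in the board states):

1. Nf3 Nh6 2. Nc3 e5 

  a b c d e f g h
  ─────────────────
8│♜ ♞ ♝ ♛ ♚ ♝ · ♜│8
7│♟ ♟ ♟ ♟ · ♟ ♟ ♟│7
6│· · · · · · · ♞│6
5│· · · · ♟ · · ·│5
4│· · · · · · · ·│4
3│· · ♘ · · ♘ · ·│3
2│♙ ♙ ♙ ♙ ♙ ♙ ♙ ♙│2
1│♖ · ♗ ♕ ♔ ♗ · ♖│1
  ─────────────────
  a b c d e f g h

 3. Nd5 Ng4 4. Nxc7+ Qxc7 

  a b c d e f g h
  ─────────────────
8│♜ ♞ ♝ · ♚ ♝ · ♜│8
7│♟ ♟ ♛ ♟ · ♟ ♟ ♟│7
6│· · · · · · · ·│6
5│· · · · ♟ · · ·│5
4│· · · · · · ♞ ·│4
3│· · · · · ♘ · ·│3
2│♙ ♙ ♙ ♙ ♙ ♙ ♙ ♙│2
1│♖ · ♗ ♕ ♔ ♗ · ♖│1
  ─────────────────
  a b c d e f g h

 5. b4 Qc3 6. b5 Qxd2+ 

  a b c d e f g h
  ─────────────────
8│♜ ♞ ♝ · ♚ ♝ · ♜│8
7│♟ ♟ · ♟ · ♟ ♟ ♟│7
6│· · · · · · · ·│6
5│· ♙ · · ♟ · · ·│5
4│· · · · · · ♞ ·│4
3│· · · · · ♘ · ·│3
2│♙ · ♙ ♛ ♙ ♙ ♙ ♙│2
1│♖ · ♗ ♕ ♔ ♗ · ♖│1
  ─────────────────
  a b c d e f g h

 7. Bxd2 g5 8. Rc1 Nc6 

  a b c d e f g h
  ─────────────────
8│♜ · ♝ · ♚ ♝ · ♜│8
7│♟ ♟ · ♟ · ♟ · ♟│7
6│· · ♞ · · · · ·│6
5│· ♙ · · ♟ · ♟ ·│5
4│· · · · · · ♞ ·│4
3│· · · · · ♘ · ·│3
2│♙ · ♙ ♗ ♙ ♙ ♙ ♙│2
1│· · ♖ ♕ ♔ ♗ · ♖│1
  ─────────────────
  a b c d e f g h



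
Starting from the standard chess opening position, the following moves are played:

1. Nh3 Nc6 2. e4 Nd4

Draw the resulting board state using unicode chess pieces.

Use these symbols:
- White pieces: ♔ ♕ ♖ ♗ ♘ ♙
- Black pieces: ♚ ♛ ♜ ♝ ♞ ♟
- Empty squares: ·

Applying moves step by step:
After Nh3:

♜ ♞ ♝ ♛ ♚ ♝ ♞ ♜
♟ ♟ ♟ ♟ ♟ ♟ ♟ ♟
· · · · · · · ·
· · · · · · · ·
· · · · · · · ·
· · · · · · · ♘
♙ ♙ ♙ ♙ ♙ ♙ ♙ ♙
♖ ♘ ♗ ♕ ♔ ♗ · ♖


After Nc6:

♜ · ♝ ♛ ♚ ♝ ♞ ♜
♟ ♟ ♟ ♟ ♟ ♟ ♟ ♟
· · ♞ · · · · ·
· · · · · · · ·
· · · · · · · ·
· · · · · · · ♘
♙ ♙ ♙ ♙ ♙ ♙ ♙ ♙
♖ ♘ ♗ ♕ ♔ ♗ · ♖


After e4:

♜ · ♝ ♛ ♚ ♝ ♞ ♜
♟ ♟ ♟ ♟ ♟ ♟ ♟ ♟
· · ♞ · · · · ·
· · · · · · · ·
· · · · ♙ · · ·
· · · · · · · ♘
♙ ♙ ♙ ♙ · ♙ ♙ ♙
♖ ♘ ♗ ♕ ♔ ♗ · ♖


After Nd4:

♜ · ♝ ♛ ♚ ♝ ♞ ♜
♟ ♟ ♟ ♟ ♟ ♟ ♟ ♟
· · · · · · · ·
· · · · · · · ·
· · · ♞ ♙ · · ·
· · · · · · · ♘
♙ ♙ ♙ ♙ · ♙ ♙ ♙
♖ ♘ ♗ ♕ ♔ ♗ · ♖



  a b c d e f g h
  ─────────────────
8│♜ · ♝ ♛ ♚ ♝ ♞ ♜│8
7│♟ ♟ ♟ ♟ ♟ ♟ ♟ ♟│7
6│· · · · · · · ·│6
5│· · · · · · · ·│5
4│· · · ♞ ♙ · · ·│4
3│· · · · · · · ♘│3
2│♙ ♙ ♙ ♙ · ♙ ♙ ♙│2
1│♖ ♘ ♗ ♕ ♔ ♗ · ♖│1
  ─────────────────
  a b c d e f g h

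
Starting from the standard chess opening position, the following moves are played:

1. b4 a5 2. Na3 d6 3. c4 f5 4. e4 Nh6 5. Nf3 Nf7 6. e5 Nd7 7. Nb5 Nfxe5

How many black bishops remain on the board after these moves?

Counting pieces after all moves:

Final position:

  a b c d e f g h
  ─────────────────
8│♜ · ♝ ♛ ♚ ♝ · ♜│8
7│· ♟ ♟ ♞ ♟ · ♟ ♟│7
6│· · · ♟ · · · ·│6
5│♟ ♘ · · ♞ ♟ · ·│5
4│· ♙ ♙ · · · · ·│4
3│· · · · · ♘ · ·│3
2│♙ · · ♙ · ♙ ♙ ♙│2
1│♖ · ♗ ♕ ♔ ♗ · ♖│1
  ─────────────────
  a b c d e f g h


2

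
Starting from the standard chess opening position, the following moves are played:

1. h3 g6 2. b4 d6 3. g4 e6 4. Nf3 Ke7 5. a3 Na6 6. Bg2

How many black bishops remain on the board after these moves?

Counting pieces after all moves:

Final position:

  a b c d e f g h
  ─────────────────
8│♜ · ♝ ♛ · ♝ ♞ ♜│8
7│♟ ♟ ♟ · ♚ ♟ · ♟│7
6│♞ · · ♟ ♟ · ♟ ·│6
5│· · · · · · · ·│5
4│· ♙ · · · · ♙ ·│4
3│♙ · · · · ♘ · ♙│3
2│· · ♙ ♙ ♙ ♙ ♗ ·│2
1│♖ ♘ ♗ ♕ ♔ · · ♖│1
  ─────────────────
  a b c d e f g h


2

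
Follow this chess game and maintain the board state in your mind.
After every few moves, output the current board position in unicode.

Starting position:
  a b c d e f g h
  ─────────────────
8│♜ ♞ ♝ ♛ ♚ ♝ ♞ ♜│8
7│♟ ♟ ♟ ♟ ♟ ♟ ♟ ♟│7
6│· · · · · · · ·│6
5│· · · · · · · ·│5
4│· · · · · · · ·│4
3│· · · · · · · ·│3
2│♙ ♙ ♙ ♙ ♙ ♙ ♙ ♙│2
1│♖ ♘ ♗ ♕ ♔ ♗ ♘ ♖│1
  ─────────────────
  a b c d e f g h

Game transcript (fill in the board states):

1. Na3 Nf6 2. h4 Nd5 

  a b c d e f g h
  ─────────────────
8│♜ ♞ ♝ ♛ ♚ ♝ · ♜│8
7│♟ ♟ ♟ ♟ ♟ ♟ ♟ ♟│7
6│· · · · · · · ·│6
5│· · · ♞ · · · ·│5
4│· · · · · · · ♙│4
3│♘ · · · · · · ·│3
2│♙ ♙ ♙ ♙ ♙ ♙ ♙ ·│2
1│♖ · ♗ ♕ ♔ ♗ ♘ ♖│1
  ─────────────────
  a b c d e f g h

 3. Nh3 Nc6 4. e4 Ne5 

  a b c d e f g h
  ─────────────────
8│♜ · ♝ ♛ ♚ ♝ · ♜│8
7│♟ ♟ ♟ ♟ ♟ ♟ ♟ ♟│7
6│· · · · · · · ·│6
5│· · · ♞ ♞ · · ·│5
4│· · · · ♙ · · ♙│4
3│♘ · · · · · · ♘│3
2│♙ ♙ ♙ ♙ · ♙ ♙ ·│2
1│♖ · ♗ ♕ ♔ ♗ · ♖│1
  ─────────────────
  a b c d e f g h

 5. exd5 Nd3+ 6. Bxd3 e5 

  a b c d e f g h
  ─────────────────
8│♜ · ♝ ♛ ♚ ♝ · ♜│8
7│♟ ♟ ♟ ♟ · ♟ ♟ ♟│7
6│· · · · · · · ·│6
5│· · · ♙ ♟ · · ·│5
4│· · · · · · · ♙│4
3│♘ · · ♗ · · · ♘│3
2│♙ ♙ ♙ ♙ · ♙ ♙ ·│2
1│♖ · ♗ ♕ ♔ · · ♖│1
  ─────────────────
  a b c d e f g h

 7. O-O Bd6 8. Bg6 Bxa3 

  a b c d e f g h
  ─────────────────
8│♜ · ♝ ♛ ♚ · · ♜│8
7│♟ ♟ ♟ ♟ · ♟ ♟ ♟│7
6│· · · · · · ♗ ·│6
5│· · · ♙ ♟ · · ·│5
4│· · · · · · · ♙│4
3│♝ · · · · · · ♘│3
2│♙ ♙ ♙ ♙ · ♙ ♙ ·│2
1│♖ · ♗ ♕ · ♖ ♔ ·│1
  ─────────────────
  a b c d e f g h

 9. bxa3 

  a b c d e f g h
  ─────────────────
8│♜ · ♝ ♛ ♚ · · ♜│8
7│♟ ♟ ♟ ♟ · ♟ ♟ ♟│7
6│· · · · · · ♗ ·│6
5│· · · ♙ ♟ · · ·│5
4│· · · · · · · ♙│4
3│♙ · · · · · · ♘│3
2│♙ · ♙ ♙ · ♙ ♙ ·│2
1│♖ · ♗ ♕ · ♖ ♔ ·│1
  ─────────────────
  a b c d e f g h


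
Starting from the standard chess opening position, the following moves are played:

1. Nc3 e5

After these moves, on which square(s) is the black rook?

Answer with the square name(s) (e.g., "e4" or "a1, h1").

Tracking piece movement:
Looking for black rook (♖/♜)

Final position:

  a b c d e f g h
  ─────────────────
8│♜ ♞ ♝ ♛ ♚ ♝ ♞ ♜│8
7│♟ ♟ ♟ ♟ · ♟ ♟ ♟│7
6│· · · · · · · ·│6
5│· · · · ♟ · · ·│5
4│· · · · · · · ·│4
3│· · ♘ · · · · ·│3
2│♙ ♙ ♙ ♙ ♙ ♙ ♙ ♙│2
1│♖ · ♗ ♕ ♔ ♗ ♘ ♖│1
  ─────────────────
  a b c d e f g h


a8, h8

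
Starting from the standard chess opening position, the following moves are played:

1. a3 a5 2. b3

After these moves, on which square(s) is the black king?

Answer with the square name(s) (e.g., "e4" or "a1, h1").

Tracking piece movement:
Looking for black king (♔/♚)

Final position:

  a b c d e f g h
  ─────────────────
8│♜ ♞ ♝ ♛ ♚ ♝ ♞ ♜│8
7│· ♟ ♟ ♟ ♟ ♟ ♟ ♟│7
6│· · · · · · · ·│6
5│♟ · · · · · · ·│5
4│· · · · · · · ·│4
3│♙ ♙ · · · · · ·│3
2│· · ♙ ♙ ♙ ♙ ♙ ♙│2
1│♖ ♘ ♗ ♕ ♔ ♗ ♘ ♖│1
  ─────────────────
  a b c d e f g h


e8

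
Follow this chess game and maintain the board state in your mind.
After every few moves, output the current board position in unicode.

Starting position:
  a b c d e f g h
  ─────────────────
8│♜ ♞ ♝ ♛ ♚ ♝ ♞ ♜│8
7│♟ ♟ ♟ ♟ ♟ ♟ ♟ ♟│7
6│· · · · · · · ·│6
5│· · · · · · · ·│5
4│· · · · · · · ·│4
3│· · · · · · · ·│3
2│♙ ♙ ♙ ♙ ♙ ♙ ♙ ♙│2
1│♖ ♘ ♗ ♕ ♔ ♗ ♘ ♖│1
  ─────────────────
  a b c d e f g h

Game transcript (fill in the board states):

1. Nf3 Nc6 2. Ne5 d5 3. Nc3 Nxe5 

  a b c d e f g h
  ─────────────────
8│♜ · ♝ ♛ ♚ ♝ ♞ ♜│8
7│♟ ♟ ♟ · ♟ ♟ ♟ ♟│7
6│· · · · · · · ·│6
5│· · · ♟ ♞ · · ·│5
4│· · · · · · · ·│4
3│· · ♘ · · · · ·│3
2│♙ ♙ ♙ ♙ ♙ ♙ ♙ ♙│2
1│♖ · ♗ ♕ ♔ ♗ · ♖│1
  ─────────────────
  a b c d e f g h

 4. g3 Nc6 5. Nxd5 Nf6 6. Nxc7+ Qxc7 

  a b c d e f g h
  ─────────────────
8│♜ · ♝ · ♚ ♝ · ♜│8
7│♟ ♟ ♛ · ♟ ♟ ♟ ♟│7
6│· · ♞ · · ♞ · ·│6
5│· · · · · · · ·│5
4│· · · · · · · ·│4
3│· · · · · · ♙ ·│3
2│♙ ♙ ♙ ♙ ♙ ♙ · ♙│2
1│♖ · ♗ ♕ ♔ ♗ · ♖│1
  ─────────────────
  a b c d e f g h

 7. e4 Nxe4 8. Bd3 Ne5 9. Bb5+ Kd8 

  a b c d e f g h
  ─────────────────
8│♜ · ♝ ♚ · ♝ · ♜│8
7│♟ ♟ ♛ · ♟ ♟ ♟ ♟│7
6│· · · · · · · ·│6
5│· ♗ · · ♞ · · ·│5
4│· · · · ♞ · · ·│4
3│· · · · · · ♙ ·│3
2│♙ ♙ ♙ ♙ · ♙ · ♙│2
1│♖ · ♗ ♕ ♔ · · ♖│1
  ─────────────────
  a b c d e f g h

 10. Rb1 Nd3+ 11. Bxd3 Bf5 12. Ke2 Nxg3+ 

  a b c d e f g h
  ─────────────────
8│♜ · · ♚ · ♝ · ♜│8
7│♟ ♟ ♛ · ♟ ♟ ♟ ♟│7
6│· · · · · · · ·│6
5│· · · · · ♝ · ·│5
4│· · · · · · · ·│4
3│· · · ♗ · · ♞ ·│3
2│♙ ♙ ♙ ♙ ♔ ♙ · ♙│2
1│· ♖ ♗ ♕ · · · ♖│1
  ─────────────────
  a b c d e f g h

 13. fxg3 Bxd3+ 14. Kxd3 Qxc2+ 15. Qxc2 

  a b c d e f g h
  ─────────────────
8│♜ · · ♚ · ♝ · ♜│8
7│♟ ♟ · · ♟ ♟ ♟ ♟│7
6│· · · · · · · ·│6
5│· · · · · · · ·│5
4│· · · · · · · ·│4
3│· · · ♔ · · ♙ ·│3
2│♙ ♙ ♕ ♙ · · · ♙│2
1│· ♖ ♗ · · · · ♖│1
  ─────────────────
  a b c d e f g h


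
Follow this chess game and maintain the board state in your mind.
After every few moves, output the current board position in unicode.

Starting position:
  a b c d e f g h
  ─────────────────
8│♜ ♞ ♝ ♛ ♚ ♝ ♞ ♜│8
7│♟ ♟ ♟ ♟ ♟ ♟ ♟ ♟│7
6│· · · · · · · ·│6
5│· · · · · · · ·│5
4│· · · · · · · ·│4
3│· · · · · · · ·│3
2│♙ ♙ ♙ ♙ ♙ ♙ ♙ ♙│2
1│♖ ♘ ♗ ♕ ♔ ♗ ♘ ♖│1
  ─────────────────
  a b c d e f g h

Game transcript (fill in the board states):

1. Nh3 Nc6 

  a b c d e f g h
  ─────────────────
8│♜ · ♝ ♛ ♚ ♝ ♞ ♜│8
7│♟ ♟ ♟ ♟ ♟ ♟ ♟ ♟│7
6│· · ♞ · · · · ·│6
5│· · · · · · · ·│5
4│· · · · · · · ·│4
3│· · · · · · · ♘│3
2│♙ ♙ ♙ ♙ ♙ ♙ ♙ ♙│2
1│♖ ♘ ♗ ♕ ♔ ♗ · ♖│1
  ─────────────────
  a b c d e f g h

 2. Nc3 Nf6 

  a b c d e f g h
  ─────────────────
8│♜ · ♝ ♛ ♚ ♝ · ♜│8
7│♟ ♟ ♟ ♟ ♟ ♟ ♟ ♟│7
6│· · ♞ · · ♞ · ·│6
5│· · · · · · · ·│5
4│· · · · · · · ·│4
3│· · ♘ · · · · ♘│3
2│♙ ♙ ♙ ♙ ♙ ♙ ♙ ♙│2
1│♖ · ♗ ♕ ♔ ♗ · ♖│1
  ─────────────────
  a b c d e f g h

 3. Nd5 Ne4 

  a b c d e f g h
  ─────────────────
8│♜ · ♝ ♛ ♚ ♝ · ♜│8
7│♟ ♟ ♟ ♟ ♟ ♟ ♟ ♟│7
6│· · ♞ · · · · ·│6
5│· · · ♘ · · · ·│5
4│· · · · ♞ · · ·│4
3│· · · · · · · ♘│3
2│♙ ♙ ♙ ♙ ♙ ♙ ♙ ♙│2
1│♖ · ♗ ♕ ♔ ♗ · ♖│1
  ─────────────────
  a b c d e f g h



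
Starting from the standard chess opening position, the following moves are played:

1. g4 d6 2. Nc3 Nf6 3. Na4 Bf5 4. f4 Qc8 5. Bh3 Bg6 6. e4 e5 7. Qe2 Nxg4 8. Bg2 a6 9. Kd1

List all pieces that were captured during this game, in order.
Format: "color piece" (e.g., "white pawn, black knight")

Tracking captures:
  Nxg4: captured white pawn

white pawn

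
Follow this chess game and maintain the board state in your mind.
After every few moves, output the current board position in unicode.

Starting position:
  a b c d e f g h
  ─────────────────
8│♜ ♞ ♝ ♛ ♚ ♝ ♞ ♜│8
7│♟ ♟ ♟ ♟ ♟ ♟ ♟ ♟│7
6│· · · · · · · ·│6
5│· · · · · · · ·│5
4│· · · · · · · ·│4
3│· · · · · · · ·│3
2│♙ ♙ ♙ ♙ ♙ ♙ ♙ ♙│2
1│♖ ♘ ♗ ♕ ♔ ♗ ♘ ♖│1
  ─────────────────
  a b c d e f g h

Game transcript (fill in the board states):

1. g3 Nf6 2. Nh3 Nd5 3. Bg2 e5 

  a b c d e f g h
  ─────────────────
8│♜ ♞ ♝ ♛ ♚ ♝ · ♜│8
7│♟ ♟ ♟ ♟ · ♟ ♟ ♟│7
6│· · · · · · · ·│6
5│· · · ♞ ♟ · · ·│5
4│· · · · · · · ·│4
3│· · · · · · ♙ ♘│3
2│♙ ♙ ♙ ♙ ♙ ♙ ♗ ♙│2
1│♖ ♘ ♗ ♕ ♔ · · ♖│1
  ─────────────────
  a b c d e f g h

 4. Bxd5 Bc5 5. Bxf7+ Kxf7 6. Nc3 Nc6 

  a b c d e f g h
  ─────────────────
8│♜ · ♝ ♛ · · · ♜│8
7│♟ ♟ ♟ ♟ · ♚ ♟ ♟│7
6│· · ♞ · · · · ·│6
5│· · ♝ · ♟ · · ·│5
4│· · · · · · · ·│4
3│· · ♘ · · · ♙ ♘│3
2│♙ ♙ ♙ ♙ ♙ ♙ · ♙│2
1│♖ · ♗ ♕ ♔ · · ♖│1
  ─────────────────
  a b c d e f g h

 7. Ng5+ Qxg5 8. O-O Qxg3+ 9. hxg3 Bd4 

  a b c d e f g h
  ─────────────────
8│♜ · ♝ · · · · ♜│8
7│♟ ♟ ♟ ♟ · ♚ ♟ ♟│7
6│· · ♞ · · · · ·│6
5│· · · · ♟ · · ·│5
4│· · · ♝ · · · ·│4
3│· · ♘ · · · ♙ ·│3
2│♙ ♙ ♙ ♙ ♙ ♙ · ·│2
1│♖ · ♗ ♕ · ♖ ♔ ·│1
  ─────────────────
  a b c d e f g h

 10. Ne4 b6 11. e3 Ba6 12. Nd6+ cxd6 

  a b c d e f g h
  ─────────────────
8│♜ · · · · · · ♜│8
7│♟ · · ♟ · ♚ ♟ ♟│7
6│♝ ♟ ♞ ♟ · · · ·│6
5│· · · · ♟ · · ·│5
4│· · · ♝ · · · ·│4
3│· · · · ♙ · ♙ ·│3
2│♙ ♙ ♙ ♙ · ♙ · ·│2
1│♖ · ♗ ♕ · ♖ ♔ ·│1
  ─────────────────
  a b c d e f g h



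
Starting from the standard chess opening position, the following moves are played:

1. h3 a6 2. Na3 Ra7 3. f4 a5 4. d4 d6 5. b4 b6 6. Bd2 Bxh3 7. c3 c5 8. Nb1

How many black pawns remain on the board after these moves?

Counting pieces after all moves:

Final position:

  a b c d e f g h
  ─────────────────
8│· ♞ · ♛ ♚ ♝ ♞ ♜│8
7│♜ · · · ♟ ♟ ♟ ♟│7
6│· ♟ · ♟ · · · ·│6
5│♟ · ♟ · · · · ·│5
4│· ♙ · ♙ · ♙ · ·│4
3│· · ♙ · · · · ♝│3
2│♙ · · ♗ ♙ · ♙ ·│2
1│♖ ♘ · ♕ ♔ ♗ ♘ ♖│1
  ─────────────────
  a b c d e f g h


8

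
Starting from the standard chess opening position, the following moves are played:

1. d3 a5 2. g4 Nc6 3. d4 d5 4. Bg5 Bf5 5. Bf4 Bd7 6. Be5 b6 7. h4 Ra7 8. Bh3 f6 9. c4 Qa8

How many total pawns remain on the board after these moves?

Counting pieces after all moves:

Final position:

  a b c d e f g h
  ─────────────────
8│♛ · · · ♚ ♝ ♞ ♜│8
7│♜ · ♟ ♝ ♟ · ♟ ♟│7
6│· ♟ ♞ · · ♟ · ·│6
5│♟ · · ♟ ♗ · · ·│5
4│· · ♙ ♙ · · ♙ ♙│4
3│· · · · · · · ♗│3
2│♙ ♙ · · ♙ ♙ · ·│2
1│♖ ♘ · ♕ ♔ · ♘ ♖│1
  ─────────────────
  a b c d e f g h


16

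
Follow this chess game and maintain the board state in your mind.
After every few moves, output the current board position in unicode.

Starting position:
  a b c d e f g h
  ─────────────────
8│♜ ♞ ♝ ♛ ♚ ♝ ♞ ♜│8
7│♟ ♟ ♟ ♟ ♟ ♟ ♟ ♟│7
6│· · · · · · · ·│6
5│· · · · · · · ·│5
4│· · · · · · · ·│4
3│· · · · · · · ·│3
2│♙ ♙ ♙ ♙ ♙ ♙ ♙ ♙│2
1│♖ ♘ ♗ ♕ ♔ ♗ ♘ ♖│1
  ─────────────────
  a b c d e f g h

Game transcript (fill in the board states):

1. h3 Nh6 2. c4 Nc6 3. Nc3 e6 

  a b c d e f g h
  ─────────────────
8│♜ · ♝ ♛ ♚ ♝ · ♜│8
7│♟ ♟ ♟ ♟ · ♟ ♟ ♟│7
6│· · ♞ · ♟ · · ♞│6
5│· · · · · · · ·│5
4│· · ♙ · · · · ·│4
3│· · ♘ · · · · ♙│3
2│♙ ♙ · ♙ ♙ ♙ ♙ ·│2
1│♖ · ♗ ♕ ♔ ♗ ♘ ♖│1
  ─────────────────
  a b c d e f g h

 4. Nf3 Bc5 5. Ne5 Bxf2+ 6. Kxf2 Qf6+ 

  a b c d e f g h
  ─────────────────
8│♜ · ♝ · ♚ · · ♜│8
7│♟ ♟ ♟ ♟ · ♟ ♟ ♟│7
6│· · ♞ · ♟ ♛ · ♞│6
5│· · · · ♘ · · ·│5
4│· · ♙ · · · · ·│4
3│· · ♘ · · · · ♙│3
2│♙ ♙ · ♙ ♙ ♔ ♙ ·│2
1│♖ · ♗ ♕ · ♗ · ♖│1
  ─────────────────
  a b c d e f g h

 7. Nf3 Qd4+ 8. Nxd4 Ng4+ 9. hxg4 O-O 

  a b c d e f g h
  ─────────────────
8│♜ · ♝ · · ♜ ♚ ·│8
7│♟ ♟ ♟ ♟ · ♟ ♟ ♟│7
6│· · ♞ · ♟ · · ·│6
5│· · · · · · · ·│5
4│· · ♙ ♘ · · ♙ ·│4
3│· · ♘ · · · · ·│3
2│♙ ♙ · ♙ ♙ ♔ ♙ ·│2
1│♖ · ♗ ♕ · ♗ · ♖│1
  ─────────────────
  a b c d e f g h

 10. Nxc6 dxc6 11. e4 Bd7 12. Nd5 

  a b c d e f g h
  ─────────────────
8│♜ · · · · ♜ ♚ ·│8
7│♟ ♟ ♟ ♝ · ♟ ♟ ♟│7
6│· · ♟ · ♟ · · ·│6
5│· · · ♘ · · · ·│5
4│· · ♙ · ♙ · ♙ ·│4
3│· · · · · · · ·│3
2│♙ ♙ · ♙ · ♔ ♙ ·│2
1│♖ · ♗ ♕ · ♗ · ♖│1
  ─────────────────
  a b c d e f g h


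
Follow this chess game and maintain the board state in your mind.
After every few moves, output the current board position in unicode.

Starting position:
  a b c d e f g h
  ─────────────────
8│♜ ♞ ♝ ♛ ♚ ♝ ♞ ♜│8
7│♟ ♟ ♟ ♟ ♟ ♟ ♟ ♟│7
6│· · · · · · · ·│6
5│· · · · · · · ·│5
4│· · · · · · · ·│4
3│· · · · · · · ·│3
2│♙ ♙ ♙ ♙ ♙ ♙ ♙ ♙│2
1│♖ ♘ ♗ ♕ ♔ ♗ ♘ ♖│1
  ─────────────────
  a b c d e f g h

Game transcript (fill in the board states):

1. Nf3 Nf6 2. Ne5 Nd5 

  a b c d e f g h
  ─────────────────
8│♜ ♞ ♝ ♛ ♚ ♝ · ♜│8
7│♟ ♟ ♟ ♟ ♟ ♟ ♟ ♟│7
6│· · · · · · · ·│6
5│· · · ♞ ♘ · · ·│5
4│· · · · · · · ·│4
3│· · · · · · · ·│3
2│♙ ♙ ♙ ♙ ♙ ♙ ♙ ♙│2
1│♖ ♘ ♗ ♕ ♔ ♗ · ♖│1
  ─────────────────
  a b c d e f g h

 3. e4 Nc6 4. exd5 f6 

  a b c d e f g h
  ─────────────────
8│♜ · ♝ ♛ ♚ ♝ · ♜│8
7│♟ ♟ ♟ ♟ ♟ · ♟ ♟│7
6│· · ♞ · · ♟ · ·│6
5│· · · ♙ ♘ · · ·│5
4│· · · · · · · ·│4
3│· · · · · · · ·│3
2│♙ ♙ ♙ ♙ · ♙ ♙ ♙│2
1│♖ ♘ ♗ ♕ ♔ ♗ · ♖│1
  ─────────────────
  a b c d e f g h

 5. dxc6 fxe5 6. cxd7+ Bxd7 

  a b c d e f g h
  ─────────────────
8│♜ · · ♛ ♚ ♝ · ♜│8
7│♟ ♟ ♟ ♝ ♟ · ♟ ♟│7
6│· · · · · · · ·│6
5│· · · · ♟ · · ·│5
4│· · · · · · · ·│4
3│· · · · · · · ·│3
2│♙ ♙ ♙ ♙ · ♙ ♙ ♙│2
1│♖ ♘ ♗ ♕ ♔ ♗ · ♖│1
  ─────────────────
  a b c d e f g h

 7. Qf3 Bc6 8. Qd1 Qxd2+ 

  a b c d e f g h
  ─────────────────
8│♜ · · · ♚ ♝ · ♜│8
7│♟ ♟ ♟ · ♟ · ♟ ♟│7
6│· · ♝ · · · · ·│6
5│· · · · ♟ · · ·│5
4│· · · · · · · ·│4
3│· · · · · · · ·│3
2│♙ ♙ ♙ ♛ · ♙ ♙ ♙│2
1│♖ ♘ ♗ ♕ ♔ ♗ · ♖│1
  ─────────────────
  a b c d e f g h

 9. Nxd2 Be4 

  a b c d e f g h
  ─────────────────
8│♜ · · · ♚ ♝ · ♜│8
7│♟ ♟ ♟ · ♟ · ♟ ♟│7
6│· · · · · · · ·│6
5│· · · · ♟ · · ·│5
4│· · · · ♝ · · ·│4
3│· · · · · · · ·│3
2│♙ ♙ ♙ ♘ · ♙ ♙ ♙│2
1│♖ · ♗ ♕ ♔ ♗ · ♖│1
  ─────────────────
  a b c d e f g h


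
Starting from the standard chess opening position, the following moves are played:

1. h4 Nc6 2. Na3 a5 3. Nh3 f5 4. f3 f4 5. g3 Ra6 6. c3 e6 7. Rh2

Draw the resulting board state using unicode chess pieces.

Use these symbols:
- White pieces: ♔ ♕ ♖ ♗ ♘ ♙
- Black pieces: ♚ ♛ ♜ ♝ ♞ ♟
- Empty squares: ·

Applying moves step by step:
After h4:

♜ ♞ ♝ ♛ ♚ ♝ ♞ ♜
♟ ♟ ♟ ♟ ♟ ♟ ♟ ♟
· · · · · · · ·
· · · · · · · ·
· · · · · · · ♙
· · · · · · · ·
♙ ♙ ♙ ♙ ♙ ♙ ♙ ·
♖ ♘ ♗ ♕ ♔ ♗ ♘ ♖


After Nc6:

♜ · ♝ ♛ ♚ ♝ ♞ ♜
♟ ♟ ♟ ♟ ♟ ♟ ♟ ♟
· · ♞ · · · · ·
· · · · · · · ·
· · · · · · · ♙
· · · · · · · ·
♙ ♙ ♙ ♙ ♙ ♙ ♙ ·
♖ ♘ ♗ ♕ ♔ ♗ ♘ ♖


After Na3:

♜ · ♝ ♛ ♚ ♝ ♞ ♜
♟ ♟ ♟ ♟ ♟ ♟ ♟ ♟
· · ♞ · · · · ·
· · · · · · · ·
· · · · · · · ♙
♘ · · · · · · ·
♙ ♙ ♙ ♙ ♙ ♙ ♙ ·
♖ · ♗ ♕ ♔ ♗ ♘ ♖


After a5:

♜ · ♝ ♛ ♚ ♝ ♞ ♜
· ♟ ♟ ♟ ♟ ♟ ♟ ♟
· · ♞ · · · · ·
♟ · · · · · · ·
· · · · · · · ♙
♘ · · · · · · ·
♙ ♙ ♙ ♙ ♙ ♙ ♙ ·
♖ · ♗ ♕ ♔ ♗ ♘ ♖


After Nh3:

♜ · ♝ ♛ ♚ ♝ ♞ ♜
· ♟ ♟ ♟ ♟ ♟ ♟ ♟
· · ♞ · · · · ·
♟ · · · · · · ·
· · · · · · · ♙
♘ · · · · · · ♘
♙ ♙ ♙ ♙ ♙ ♙ ♙ ·
♖ · ♗ ♕ ♔ ♗ · ♖


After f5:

♜ · ♝ ♛ ♚ ♝ ♞ ♜
· ♟ ♟ ♟ ♟ · ♟ ♟
· · ♞ · · · · ·
♟ · · · · ♟ · ·
· · · · · · · ♙
♘ · · · · · · ♘
♙ ♙ ♙ ♙ ♙ ♙ ♙ ·
♖ · ♗ ♕ ♔ ♗ · ♖


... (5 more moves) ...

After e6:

· · ♝ ♛ ♚ ♝ ♞ ♜
· ♟ ♟ ♟ · · ♟ ♟
♜ · ♞ · ♟ · · ·
♟ · · · · · · ·
· · · · · ♟ · ♙
♘ · ♙ · · ♙ ♙ ♘
♙ ♙ · ♙ ♙ · · ·
♖ · ♗ ♕ ♔ ♗ · ♖


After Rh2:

· · ♝ ♛ ♚ ♝ ♞ ♜
· ♟ ♟ ♟ · · ♟ ♟
♜ · ♞ · ♟ · · ·
♟ · · · · · · ·
· · · · · ♟ · ♙
♘ · ♙ · · ♙ ♙ ♘
♙ ♙ · ♙ ♙ · · ♖
♖ · ♗ ♕ ♔ ♗ · ·



  a b c d e f g h
  ─────────────────
8│· · ♝ ♛ ♚ ♝ ♞ ♜│8
7│· ♟ ♟ ♟ · · ♟ ♟│7
6│♜ · ♞ · ♟ · · ·│6
5│♟ · · · · · · ·│5
4│· · · · · ♟ · ♙│4
3│♘ · ♙ · · ♙ ♙ ♘│3
2│♙ ♙ · ♙ ♙ · · ♖│2
1│♖ · ♗ ♕ ♔ ♗ · ·│1
  ─────────────────
  a b c d e f g h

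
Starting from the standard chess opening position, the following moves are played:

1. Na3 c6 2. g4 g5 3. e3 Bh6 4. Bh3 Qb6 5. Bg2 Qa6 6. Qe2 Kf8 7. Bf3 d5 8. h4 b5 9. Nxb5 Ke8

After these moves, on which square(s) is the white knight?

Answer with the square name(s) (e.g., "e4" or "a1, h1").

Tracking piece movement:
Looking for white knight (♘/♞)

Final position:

  a b c d e f g h
  ─────────────────
8│♜ ♞ ♝ · ♚ · ♞ ♜│8
7│♟ · · · ♟ ♟ · ♟│7
6│♛ · ♟ · · · · ♝│6
5│· ♘ · ♟ · · ♟ ·│5
4│· · · · · · ♙ ♙│4
3│· · · · ♙ ♗ · ·│3
2│♙ ♙ ♙ ♙ ♕ ♙ · ·│2
1│♖ · ♗ · ♔ · ♘ ♖│1
  ─────────────────
  a b c d e f g h


b5, g1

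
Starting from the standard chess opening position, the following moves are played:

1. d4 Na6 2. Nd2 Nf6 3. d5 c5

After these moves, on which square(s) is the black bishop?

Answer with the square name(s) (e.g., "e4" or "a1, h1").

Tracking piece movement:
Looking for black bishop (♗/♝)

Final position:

  a b c d e f g h
  ─────────────────
8│♜ · ♝ ♛ ♚ ♝ · ♜│8
7│♟ ♟ · ♟ ♟ ♟ ♟ ♟│7
6│♞ · · · · ♞ · ·│6
5│· · ♟ ♙ · · · ·│5
4│· · · · · · · ·│4
3│· · · · · · · ·│3
2│♙ ♙ ♙ ♘ ♙ ♙ ♙ ♙│2
1│♖ · ♗ ♕ ♔ ♗ ♘ ♖│1
  ─────────────────
  a b c d e f g h


c8, f8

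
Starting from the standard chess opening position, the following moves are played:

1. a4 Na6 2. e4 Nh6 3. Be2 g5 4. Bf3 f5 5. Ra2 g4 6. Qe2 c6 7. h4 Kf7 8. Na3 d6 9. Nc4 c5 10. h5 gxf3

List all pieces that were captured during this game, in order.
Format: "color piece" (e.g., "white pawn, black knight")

Tracking captures:
  gxf3: captured white bishop

white bishop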